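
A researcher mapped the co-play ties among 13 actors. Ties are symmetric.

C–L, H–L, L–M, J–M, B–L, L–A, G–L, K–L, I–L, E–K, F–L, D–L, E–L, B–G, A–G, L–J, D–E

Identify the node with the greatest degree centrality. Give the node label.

Degrees — A:2, B:2, C:1, D:2, E:3, F:1, G:3, H:1, I:1, J:2, K:2, L:12, M:2.
The maximum is 12, attained only by L.

L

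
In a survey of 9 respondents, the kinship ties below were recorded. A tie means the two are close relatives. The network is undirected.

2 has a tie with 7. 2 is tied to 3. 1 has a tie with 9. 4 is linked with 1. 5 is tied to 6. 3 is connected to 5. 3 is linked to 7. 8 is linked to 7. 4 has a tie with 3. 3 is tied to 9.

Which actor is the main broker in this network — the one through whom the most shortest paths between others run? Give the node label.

Unnormalized betweenness of each node: 1:1/2, 2:0, 3:43/2, 4:3, 5:7, 6:0, 7:7, 8:0, 9:3.
3 has the largest value, 43/2, making it the main broker — the node through which the most shortest paths run.

3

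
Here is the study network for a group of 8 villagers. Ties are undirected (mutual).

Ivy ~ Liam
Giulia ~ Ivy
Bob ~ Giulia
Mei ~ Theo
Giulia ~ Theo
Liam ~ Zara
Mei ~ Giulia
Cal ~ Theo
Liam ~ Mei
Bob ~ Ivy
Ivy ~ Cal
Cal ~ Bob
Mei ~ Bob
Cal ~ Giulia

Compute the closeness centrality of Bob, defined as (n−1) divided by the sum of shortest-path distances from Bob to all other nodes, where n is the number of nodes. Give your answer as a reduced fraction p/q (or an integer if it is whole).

7/11

Distances from Bob: Cal:1, Giulia:1, Ivy:1, Liam:2, Mei:1, Theo:2, Zara:3. Sum = 11.
n = 8, so closeness = 7/11.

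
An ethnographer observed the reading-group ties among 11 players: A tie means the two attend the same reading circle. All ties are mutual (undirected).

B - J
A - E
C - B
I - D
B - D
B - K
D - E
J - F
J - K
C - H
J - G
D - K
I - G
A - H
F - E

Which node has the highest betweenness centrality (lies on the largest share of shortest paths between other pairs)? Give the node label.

D

Unnormalized betweenness of each node: A:7/2, B:11, C:11/2, D:23/2, E:10, F:3, G:3/2, H:2, I:2, J:19/2, K:1/2.
D has the largest value, 23/2, making it the main broker — the node through which the most shortest paths run.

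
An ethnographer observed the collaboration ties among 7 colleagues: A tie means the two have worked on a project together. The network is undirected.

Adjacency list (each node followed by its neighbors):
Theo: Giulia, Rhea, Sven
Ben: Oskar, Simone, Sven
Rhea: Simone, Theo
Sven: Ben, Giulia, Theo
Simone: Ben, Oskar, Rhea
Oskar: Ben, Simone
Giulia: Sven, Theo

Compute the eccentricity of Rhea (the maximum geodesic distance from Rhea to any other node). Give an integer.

Distances from Rhea: Ben:2, Giulia:2, Oskar:2, Simone:1, Sven:2, Theo:1.
The largest is 2 (to Ben, Oskar, Giulia, and Sven), so the eccentricity of Rhea is 2.

2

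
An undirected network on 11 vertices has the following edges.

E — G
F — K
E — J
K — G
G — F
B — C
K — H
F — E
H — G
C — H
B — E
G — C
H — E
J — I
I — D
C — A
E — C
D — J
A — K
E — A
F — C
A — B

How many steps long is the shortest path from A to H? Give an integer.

One shortest route is A – C – H, which uses 2 edges, and A and H are not directly tied, so nothing shorter exists. So d(A,H) = 2.

2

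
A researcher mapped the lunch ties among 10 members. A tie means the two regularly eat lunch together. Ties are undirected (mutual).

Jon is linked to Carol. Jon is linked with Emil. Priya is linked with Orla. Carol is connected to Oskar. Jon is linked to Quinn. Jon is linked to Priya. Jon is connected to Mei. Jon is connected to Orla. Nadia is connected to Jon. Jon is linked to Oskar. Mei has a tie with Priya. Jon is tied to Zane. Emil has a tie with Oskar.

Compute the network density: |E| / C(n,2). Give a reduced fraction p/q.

There are 13 edges and 10 nodes, so the maximum possible is C(10,2) = 45.
Density = 13/45.

13/45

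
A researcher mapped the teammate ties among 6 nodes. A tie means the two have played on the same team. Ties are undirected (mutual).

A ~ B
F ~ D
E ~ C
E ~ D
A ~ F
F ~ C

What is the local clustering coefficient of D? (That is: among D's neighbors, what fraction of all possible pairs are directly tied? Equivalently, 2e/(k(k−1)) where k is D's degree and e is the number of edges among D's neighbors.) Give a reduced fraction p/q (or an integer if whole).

0

D's neighbors: E and F (k = 2).
Possible neighbor pairs: C(2,2) = 1. Edges among them: none → e = 0.
Clustering(D) = 0/1.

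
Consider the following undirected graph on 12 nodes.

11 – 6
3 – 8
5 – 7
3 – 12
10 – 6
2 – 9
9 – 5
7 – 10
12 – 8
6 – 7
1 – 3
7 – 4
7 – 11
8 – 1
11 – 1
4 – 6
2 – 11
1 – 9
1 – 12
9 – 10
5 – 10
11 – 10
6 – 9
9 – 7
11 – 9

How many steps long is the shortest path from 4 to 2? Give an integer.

3

One shortest route is 4 – 7 – 9 – 2, which uses 3 edges, and at distance 2 from 4 we only reach {5, 9, 10, 11}, which does not include 2. So d(4,2) = 3.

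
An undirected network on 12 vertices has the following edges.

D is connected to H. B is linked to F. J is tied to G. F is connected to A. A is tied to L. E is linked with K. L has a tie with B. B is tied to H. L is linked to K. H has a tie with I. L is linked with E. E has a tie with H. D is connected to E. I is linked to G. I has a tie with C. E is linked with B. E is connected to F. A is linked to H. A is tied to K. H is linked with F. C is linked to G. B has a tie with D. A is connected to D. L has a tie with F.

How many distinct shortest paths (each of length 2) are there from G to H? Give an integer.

The shortest distance is 2, and the only length-2 path is G–I–H. So there is exactly 1 shortest path.

1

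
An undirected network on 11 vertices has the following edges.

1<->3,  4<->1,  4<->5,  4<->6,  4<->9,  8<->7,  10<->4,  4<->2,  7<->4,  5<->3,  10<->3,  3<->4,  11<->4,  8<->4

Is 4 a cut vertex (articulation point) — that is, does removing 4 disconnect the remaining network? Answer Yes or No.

Yes

Removing 4 leaves {1, 3, 5, and 10} with no path to {9}, so the network splits into 6 components. 4 is a cut vertex.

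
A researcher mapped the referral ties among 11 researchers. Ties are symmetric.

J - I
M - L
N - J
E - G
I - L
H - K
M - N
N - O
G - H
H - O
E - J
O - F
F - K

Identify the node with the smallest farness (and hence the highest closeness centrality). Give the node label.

Farness (sum of distances to all others) for each node — E:24, F:27, G:25, H:23, I:27, J:21, K:30, L:29, M:25, N:19, O:20.
The smallest farness is 19, for N, so N has the highest closeness.

N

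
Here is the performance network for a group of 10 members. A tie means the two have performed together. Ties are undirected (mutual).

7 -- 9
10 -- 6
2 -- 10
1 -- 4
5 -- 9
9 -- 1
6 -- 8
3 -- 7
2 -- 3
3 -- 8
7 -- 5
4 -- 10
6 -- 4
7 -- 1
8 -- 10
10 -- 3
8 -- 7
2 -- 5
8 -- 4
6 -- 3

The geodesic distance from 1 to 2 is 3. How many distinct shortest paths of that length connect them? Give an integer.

The shortest distance is 3. The length-3 paths are: 1–7–3–2; 1–4–10–2; 1–9–5–2; 1–7–5–2.
That gives 4 distinct shortest paths.

4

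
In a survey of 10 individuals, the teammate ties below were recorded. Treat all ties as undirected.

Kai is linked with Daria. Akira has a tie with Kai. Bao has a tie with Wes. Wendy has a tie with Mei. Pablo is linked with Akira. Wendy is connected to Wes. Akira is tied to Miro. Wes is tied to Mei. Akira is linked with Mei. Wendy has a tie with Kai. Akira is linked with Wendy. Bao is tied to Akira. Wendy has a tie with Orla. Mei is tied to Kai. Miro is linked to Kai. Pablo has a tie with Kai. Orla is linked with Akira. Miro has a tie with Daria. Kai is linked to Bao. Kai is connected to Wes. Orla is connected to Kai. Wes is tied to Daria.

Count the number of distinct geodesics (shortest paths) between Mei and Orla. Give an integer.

3

The shortest distance is 2. The length-2 paths are: Mei–Kai–Orla; Mei–Wendy–Orla; Mei–Akira–Orla.
That gives 3 distinct shortest paths.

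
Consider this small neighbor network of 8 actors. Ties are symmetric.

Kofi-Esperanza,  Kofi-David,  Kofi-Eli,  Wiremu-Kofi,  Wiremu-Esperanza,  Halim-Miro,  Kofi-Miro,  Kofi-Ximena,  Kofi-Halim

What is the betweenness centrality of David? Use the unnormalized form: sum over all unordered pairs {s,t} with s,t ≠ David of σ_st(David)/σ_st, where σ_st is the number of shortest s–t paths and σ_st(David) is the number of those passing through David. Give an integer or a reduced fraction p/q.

No shortest path between any pair of other nodes passes through David.
Summing the contributions gives betweenness(David) = 0.

0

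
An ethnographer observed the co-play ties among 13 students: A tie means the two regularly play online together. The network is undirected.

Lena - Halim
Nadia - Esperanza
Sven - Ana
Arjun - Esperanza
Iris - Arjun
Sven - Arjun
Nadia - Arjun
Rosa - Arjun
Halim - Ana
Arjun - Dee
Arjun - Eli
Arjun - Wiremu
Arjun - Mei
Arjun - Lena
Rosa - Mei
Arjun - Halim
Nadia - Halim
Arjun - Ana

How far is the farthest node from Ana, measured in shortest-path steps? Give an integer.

Distances from Ana: Arjun:1, Dee:2, Eli:2, Esperanza:2, Halim:1, Iris:2, Lena:2, Mei:2, Nadia:2, Rosa:2, Sven:1, Wiremu:2.
The largest is 2 (to Lena, Mei, Eli, Dee, Esperanza, Rosa, Nadia, Wiremu, and Iris), so the eccentricity of Ana is 2.

2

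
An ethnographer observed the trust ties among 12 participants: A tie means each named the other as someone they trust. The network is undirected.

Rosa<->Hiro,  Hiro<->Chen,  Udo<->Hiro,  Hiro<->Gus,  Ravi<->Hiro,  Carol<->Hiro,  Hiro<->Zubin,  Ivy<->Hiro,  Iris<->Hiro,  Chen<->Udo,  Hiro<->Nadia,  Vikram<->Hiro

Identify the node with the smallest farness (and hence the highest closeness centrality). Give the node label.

Farness (sum of distances to all others) for each node — Carol:21, Chen:20, Gus:21, Hiro:11, Iris:21, Ivy:21, Nadia:21, Ravi:21, Rosa:21, Udo:20, Vikram:21, Zubin:21.
The smallest farness is 11, for Hiro, so Hiro has the highest closeness.

Hiro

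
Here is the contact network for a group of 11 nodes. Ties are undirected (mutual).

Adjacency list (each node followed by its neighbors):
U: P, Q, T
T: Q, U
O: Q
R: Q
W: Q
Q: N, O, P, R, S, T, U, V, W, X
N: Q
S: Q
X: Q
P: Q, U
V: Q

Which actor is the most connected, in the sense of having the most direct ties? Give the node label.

Q

Degrees — N:1, O:1, P:2, Q:10, R:1, S:1, T:2, U:3, V:1, W:1, X:1.
The maximum is 10, attained only by Q.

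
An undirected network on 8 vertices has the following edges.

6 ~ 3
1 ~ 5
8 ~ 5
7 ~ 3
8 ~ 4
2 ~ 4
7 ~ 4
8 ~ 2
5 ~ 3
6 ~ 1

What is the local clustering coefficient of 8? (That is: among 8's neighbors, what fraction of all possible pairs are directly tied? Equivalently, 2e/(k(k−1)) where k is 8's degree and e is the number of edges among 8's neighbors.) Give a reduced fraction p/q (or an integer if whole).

1/3

8's neighbors: 2, 4, and 5 (k = 3).
Possible neighbor pairs: C(3,2) = 3. Edges among them: 2–4 → e = 1.
Clustering(8) = 1/3.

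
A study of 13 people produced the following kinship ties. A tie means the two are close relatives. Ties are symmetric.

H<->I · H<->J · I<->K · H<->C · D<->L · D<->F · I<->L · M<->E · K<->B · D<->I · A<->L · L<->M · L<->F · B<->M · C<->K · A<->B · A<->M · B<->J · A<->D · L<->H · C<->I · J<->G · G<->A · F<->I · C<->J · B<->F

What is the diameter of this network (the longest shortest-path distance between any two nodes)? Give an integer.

Eccentricity of each node (its greatest distance to any other): A:3, B:2, C:4, D:3, E:4, F:3, G:3, H:3, I:3, J:3, K:3, L:2, M:3.
The maximum eccentricity is 4, realized for instance by the pair E–C via E – M – L – I – C. So the diameter is 4.

4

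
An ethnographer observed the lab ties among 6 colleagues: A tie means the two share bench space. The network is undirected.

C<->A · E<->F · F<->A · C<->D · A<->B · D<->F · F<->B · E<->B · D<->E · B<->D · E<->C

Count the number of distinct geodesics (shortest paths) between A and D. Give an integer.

The shortest distance is 2. The length-2 paths are: A–B–D; A–C–D; A–F–D.
That gives 3 distinct shortest paths.

3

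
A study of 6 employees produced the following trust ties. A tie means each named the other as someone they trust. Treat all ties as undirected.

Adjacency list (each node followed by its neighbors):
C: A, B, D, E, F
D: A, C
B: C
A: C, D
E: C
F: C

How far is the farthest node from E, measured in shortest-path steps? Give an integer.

Distances from E: A:2, B:2, C:1, D:2, F:2.
The largest is 2 (to A, B, D, and F), so the eccentricity of E is 2.

2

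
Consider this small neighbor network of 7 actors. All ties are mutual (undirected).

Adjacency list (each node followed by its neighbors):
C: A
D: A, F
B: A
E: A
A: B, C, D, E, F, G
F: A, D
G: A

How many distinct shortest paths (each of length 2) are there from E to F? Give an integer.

The shortest distance is 2, and the only length-2 path is E–A–F. So there is exactly 1 shortest path.

1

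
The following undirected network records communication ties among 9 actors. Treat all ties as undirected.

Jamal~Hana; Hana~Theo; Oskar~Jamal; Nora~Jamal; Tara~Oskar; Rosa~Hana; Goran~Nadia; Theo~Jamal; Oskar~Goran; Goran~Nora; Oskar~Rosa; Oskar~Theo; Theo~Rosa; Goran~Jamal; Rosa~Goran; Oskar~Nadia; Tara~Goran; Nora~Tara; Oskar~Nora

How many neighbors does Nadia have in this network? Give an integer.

Nadia is directly tied to Goran and Oskar. That is 2 neighbors, so the degree of Nadia is 2.

2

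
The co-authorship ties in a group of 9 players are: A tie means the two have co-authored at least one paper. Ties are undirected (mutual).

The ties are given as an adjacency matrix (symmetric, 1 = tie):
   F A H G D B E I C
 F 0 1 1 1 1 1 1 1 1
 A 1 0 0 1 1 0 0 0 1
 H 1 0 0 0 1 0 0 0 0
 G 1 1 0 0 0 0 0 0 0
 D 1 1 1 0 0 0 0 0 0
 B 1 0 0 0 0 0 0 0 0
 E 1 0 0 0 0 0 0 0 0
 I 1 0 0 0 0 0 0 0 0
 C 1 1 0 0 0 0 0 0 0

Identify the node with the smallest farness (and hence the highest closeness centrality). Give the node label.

Farness (sum of distances to all others) for each node — A:12, B:15, C:14, D:13, E:15, F:8, G:14, H:14, I:15.
The smallest farness is 8, for F, so F has the highest closeness.

F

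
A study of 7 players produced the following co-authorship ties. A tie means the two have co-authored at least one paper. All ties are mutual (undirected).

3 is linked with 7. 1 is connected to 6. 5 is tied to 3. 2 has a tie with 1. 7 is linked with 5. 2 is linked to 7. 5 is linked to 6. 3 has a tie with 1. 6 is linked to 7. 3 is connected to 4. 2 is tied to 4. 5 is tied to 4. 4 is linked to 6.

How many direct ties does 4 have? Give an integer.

4 is directly tied to 2, 3, 5, and 6. That is 4 neighbors, so the degree of 4 is 4.

4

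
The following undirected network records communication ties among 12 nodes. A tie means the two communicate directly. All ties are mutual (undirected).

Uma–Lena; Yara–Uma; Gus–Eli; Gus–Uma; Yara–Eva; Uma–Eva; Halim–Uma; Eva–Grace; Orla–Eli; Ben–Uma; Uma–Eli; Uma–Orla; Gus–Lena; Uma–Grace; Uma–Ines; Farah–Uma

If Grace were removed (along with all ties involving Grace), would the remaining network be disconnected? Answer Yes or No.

No

Even without Grace, every remaining node can still reach every other (the residual graph is connected), so Grace is not a cut vertex.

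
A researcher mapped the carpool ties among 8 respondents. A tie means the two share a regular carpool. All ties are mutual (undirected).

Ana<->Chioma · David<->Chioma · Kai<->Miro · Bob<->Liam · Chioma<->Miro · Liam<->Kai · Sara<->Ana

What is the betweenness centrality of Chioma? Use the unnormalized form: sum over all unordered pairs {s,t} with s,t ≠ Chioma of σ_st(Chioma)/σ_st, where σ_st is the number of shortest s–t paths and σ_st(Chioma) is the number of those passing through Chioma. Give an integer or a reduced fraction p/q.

Pairs whose geodesics pass through Chioma — Kai–Sara: 1; Kai–David: 1; Kai–Ana: 1; Bob–Sara: 1; Bob–David: 1; Bob–Ana: 1; Sara–Liam: 1; Sara–David: 1; Sara–Miro: 1; Liam–David: 1; Liam–Ana: 1; David–Miro: 1; David–Ana: 1; Miro–Ana: 1.
All other pairs contribute 0.
Summing the contributions gives betweenness(Chioma) = 14.

14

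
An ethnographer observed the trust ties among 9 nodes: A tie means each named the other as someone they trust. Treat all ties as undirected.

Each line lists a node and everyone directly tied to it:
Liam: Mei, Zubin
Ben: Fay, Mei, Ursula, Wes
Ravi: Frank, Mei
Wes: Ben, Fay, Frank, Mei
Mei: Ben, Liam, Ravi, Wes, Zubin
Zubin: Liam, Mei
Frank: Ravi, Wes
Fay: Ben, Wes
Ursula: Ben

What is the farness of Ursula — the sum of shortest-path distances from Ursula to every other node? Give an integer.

19

Distances from Ursula: Ben:1, Fay:2, Frank:3, Liam:3, Mei:2, Ravi:3, Wes:2, Zubin:3.
Sum = 1 + 2 + 3 + 3 + 2 + 3 + 2 + 3 = 19.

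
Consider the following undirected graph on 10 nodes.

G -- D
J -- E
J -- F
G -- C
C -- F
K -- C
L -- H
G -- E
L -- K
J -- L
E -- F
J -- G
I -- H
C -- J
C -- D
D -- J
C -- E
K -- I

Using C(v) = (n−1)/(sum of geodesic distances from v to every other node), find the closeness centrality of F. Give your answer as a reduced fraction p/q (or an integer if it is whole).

9/17

Distances from F: C:1, D:2, E:1, G:2, H:3, I:3, J:1, K:2, L:2. Sum = 17.
n = 10, so closeness = 9/17.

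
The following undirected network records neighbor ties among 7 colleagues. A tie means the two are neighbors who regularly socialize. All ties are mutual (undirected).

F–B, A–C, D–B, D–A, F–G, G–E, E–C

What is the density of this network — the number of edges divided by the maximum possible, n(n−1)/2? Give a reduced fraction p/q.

1/3

There are 7 edges and 7 nodes, so the maximum possible is C(7,2) = 21.
Density = 7/21 = 1/3.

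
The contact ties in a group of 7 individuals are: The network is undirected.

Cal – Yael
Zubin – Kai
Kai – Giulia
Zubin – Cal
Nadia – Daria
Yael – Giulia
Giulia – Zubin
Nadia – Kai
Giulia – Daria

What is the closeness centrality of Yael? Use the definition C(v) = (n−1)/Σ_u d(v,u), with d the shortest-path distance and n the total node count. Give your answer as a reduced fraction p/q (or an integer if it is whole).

6/11

Distances from Yael: Cal:1, Daria:2, Giulia:1, Kai:2, Nadia:3, Zubin:2. Sum = 11.
n = 7, so closeness = 6/11.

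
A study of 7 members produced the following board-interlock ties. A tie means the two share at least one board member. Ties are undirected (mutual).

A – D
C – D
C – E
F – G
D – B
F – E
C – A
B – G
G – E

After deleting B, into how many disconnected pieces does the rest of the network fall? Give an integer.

1

B's neighbors (D and G) remain reachable from one another through other ties, so the rest of the network stays in one piece.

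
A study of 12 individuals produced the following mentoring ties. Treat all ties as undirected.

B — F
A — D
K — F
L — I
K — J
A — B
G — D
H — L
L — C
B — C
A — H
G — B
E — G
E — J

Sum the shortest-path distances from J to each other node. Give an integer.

36

Distances from J: A:4, B:3, C:4, D:3, E:1, F:2, G:2, H:5, I:6, K:1, L:5.
Sum = 4 + 3 + 4 + 3 + 1 + 2 + 2 + 5 + 6 + 1 + 5 = 36.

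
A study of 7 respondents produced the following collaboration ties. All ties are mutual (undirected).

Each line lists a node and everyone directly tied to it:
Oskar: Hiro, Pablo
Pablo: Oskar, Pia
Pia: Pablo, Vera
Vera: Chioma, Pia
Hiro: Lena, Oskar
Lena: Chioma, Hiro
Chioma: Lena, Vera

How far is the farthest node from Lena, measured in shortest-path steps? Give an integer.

Distances from Lena: Chioma:1, Hiro:1, Oskar:2, Pablo:3, Pia:3, Vera:2.
The largest is 3 (to Pia and Pablo), so the eccentricity of Lena is 3.

3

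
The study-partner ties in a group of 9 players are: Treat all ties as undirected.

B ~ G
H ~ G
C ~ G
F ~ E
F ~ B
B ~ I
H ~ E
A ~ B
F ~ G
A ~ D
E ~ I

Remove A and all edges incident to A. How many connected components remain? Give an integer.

2

Without A, the remaining ties split the others into: {B, C, E, F, G, H, I}; {D}.
That's 2 separate components.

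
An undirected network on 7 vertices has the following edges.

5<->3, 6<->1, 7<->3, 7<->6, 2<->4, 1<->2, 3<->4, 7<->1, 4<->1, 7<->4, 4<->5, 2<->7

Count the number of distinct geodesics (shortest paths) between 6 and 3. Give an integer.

1

The shortest distance is 2, and the only length-2 path is 6–7–3. So there is exactly 1 shortest path.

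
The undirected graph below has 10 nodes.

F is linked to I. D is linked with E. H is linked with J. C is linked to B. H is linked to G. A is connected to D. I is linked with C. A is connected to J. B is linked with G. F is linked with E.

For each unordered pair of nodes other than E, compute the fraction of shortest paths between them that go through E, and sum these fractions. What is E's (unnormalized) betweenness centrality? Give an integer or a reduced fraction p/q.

Pairs whose geodesics pass through E — I–J: 1/2; I–A: 1; I–D: 1; C–A: 1/2; C–D: 1; B–D: 1/2; H–F: 1/2; J–F: 1; A–F: 1; D–F: 1.
All other pairs contribute 0.
Summing the contributions gives betweenness(E) = 8.

8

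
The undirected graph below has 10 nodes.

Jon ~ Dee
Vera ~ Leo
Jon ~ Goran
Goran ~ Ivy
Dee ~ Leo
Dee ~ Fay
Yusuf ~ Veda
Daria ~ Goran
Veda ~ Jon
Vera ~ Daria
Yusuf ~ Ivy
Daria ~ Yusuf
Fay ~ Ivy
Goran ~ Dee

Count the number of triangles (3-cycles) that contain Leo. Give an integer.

Leo's neighbors are Dee and Vera, but none of them are tied to each other, so no triangle contains Leo.

0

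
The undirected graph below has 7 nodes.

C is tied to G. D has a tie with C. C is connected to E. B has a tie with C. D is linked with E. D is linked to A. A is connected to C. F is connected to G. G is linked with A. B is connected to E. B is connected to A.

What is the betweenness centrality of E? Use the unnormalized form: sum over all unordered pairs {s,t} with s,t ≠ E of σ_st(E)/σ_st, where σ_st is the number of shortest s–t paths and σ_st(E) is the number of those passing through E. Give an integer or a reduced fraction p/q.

Pairs whose geodesics pass through E — D–B: 1/3.
All other pairs contribute 0.
Summing the contributions gives betweenness(E) = 1/3.

1/3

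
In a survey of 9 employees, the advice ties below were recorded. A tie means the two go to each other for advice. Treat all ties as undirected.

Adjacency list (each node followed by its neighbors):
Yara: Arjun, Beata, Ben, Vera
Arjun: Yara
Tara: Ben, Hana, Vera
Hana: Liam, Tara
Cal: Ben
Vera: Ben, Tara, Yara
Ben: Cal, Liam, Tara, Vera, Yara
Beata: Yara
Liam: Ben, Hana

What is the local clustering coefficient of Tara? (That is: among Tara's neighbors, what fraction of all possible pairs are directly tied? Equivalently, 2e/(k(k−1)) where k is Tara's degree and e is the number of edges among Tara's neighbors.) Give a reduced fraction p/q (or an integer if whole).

1/3

Tara's neighbors: Ben, Hana, and Vera (k = 3).
Possible neighbor pairs: C(3,2) = 3. Edges among them: Ben–Vera → e = 1.
Clustering(Tara) = 1/3.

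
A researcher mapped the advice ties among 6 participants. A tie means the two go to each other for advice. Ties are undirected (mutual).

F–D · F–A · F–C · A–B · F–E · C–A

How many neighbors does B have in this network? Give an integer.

B is directly tied to A. That is 1 neighbor, so the degree of B is 1.

1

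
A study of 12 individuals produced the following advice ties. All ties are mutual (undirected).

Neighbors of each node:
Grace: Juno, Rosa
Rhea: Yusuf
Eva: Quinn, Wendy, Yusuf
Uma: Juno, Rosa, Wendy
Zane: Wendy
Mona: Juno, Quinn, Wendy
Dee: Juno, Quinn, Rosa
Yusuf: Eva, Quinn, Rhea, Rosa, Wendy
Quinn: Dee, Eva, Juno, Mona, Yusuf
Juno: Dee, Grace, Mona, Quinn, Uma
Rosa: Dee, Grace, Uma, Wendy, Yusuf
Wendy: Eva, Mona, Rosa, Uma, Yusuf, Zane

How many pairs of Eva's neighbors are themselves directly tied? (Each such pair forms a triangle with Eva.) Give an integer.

2

Eva's neighbors: Quinn, Wendy, and Yusuf.
Neighbor pairs that are themselves tied: Eva–Quinn–Yusuf; Eva–Wendy–Yusuf. Each forms one triangle with Eva, for 2 in total.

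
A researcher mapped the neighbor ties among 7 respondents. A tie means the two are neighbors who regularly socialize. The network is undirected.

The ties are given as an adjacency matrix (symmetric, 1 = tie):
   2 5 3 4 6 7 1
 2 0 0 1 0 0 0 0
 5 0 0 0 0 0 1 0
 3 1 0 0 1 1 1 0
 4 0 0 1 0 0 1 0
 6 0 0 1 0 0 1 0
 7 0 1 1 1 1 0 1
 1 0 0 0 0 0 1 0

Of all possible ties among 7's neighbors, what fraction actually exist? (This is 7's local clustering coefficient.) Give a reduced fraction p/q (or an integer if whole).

7's neighbors: 1, 3, 4, 5, and 6 (k = 5).
Possible neighbor pairs: C(5,2) = 10. Edges among them: 3–4, 3–6 → e = 2.
Clustering(7) = 2/10 = 1/5.

1/5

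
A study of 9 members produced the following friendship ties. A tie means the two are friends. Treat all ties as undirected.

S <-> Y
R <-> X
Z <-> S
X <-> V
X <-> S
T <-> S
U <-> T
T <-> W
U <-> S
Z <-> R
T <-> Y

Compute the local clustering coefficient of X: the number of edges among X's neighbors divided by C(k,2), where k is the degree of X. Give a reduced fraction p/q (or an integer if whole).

0

X's neighbors: R, S, and V (k = 3).
Possible neighbor pairs: C(3,2) = 3. Edges among them: none → e = 0.
Clustering(X) = 0/3 = 0.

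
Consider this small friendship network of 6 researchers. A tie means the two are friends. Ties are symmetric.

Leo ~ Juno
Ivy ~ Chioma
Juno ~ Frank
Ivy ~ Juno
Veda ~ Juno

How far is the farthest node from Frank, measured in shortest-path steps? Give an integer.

3

Distances from Frank: Chioma:3, Ivy:2, Juno:1, Leo:2, Veda:2.
The largest is 3 (to Chioma), so the eccentricity of Frank is 3.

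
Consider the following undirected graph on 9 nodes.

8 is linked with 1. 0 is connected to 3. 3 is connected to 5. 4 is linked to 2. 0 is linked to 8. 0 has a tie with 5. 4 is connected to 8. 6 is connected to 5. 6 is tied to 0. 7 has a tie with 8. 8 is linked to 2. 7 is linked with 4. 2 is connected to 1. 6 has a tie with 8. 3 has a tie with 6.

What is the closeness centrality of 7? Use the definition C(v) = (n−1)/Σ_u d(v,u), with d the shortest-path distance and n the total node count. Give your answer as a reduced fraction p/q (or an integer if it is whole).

Distances from 7: 0:2, 1:2, 2:2, 3:3, 4:1, 5:3, 6:2, 8:1. Sum = 16.
n = 9, so closeness = 8/16 = 1/2.

1/2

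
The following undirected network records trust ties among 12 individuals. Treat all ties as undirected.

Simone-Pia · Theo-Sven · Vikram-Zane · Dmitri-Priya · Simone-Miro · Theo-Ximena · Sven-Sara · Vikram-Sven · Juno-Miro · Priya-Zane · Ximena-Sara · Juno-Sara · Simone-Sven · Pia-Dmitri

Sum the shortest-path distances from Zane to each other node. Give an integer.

30

Distances from Zane: Dmitri:2, Juno:4, Miro:4, Pia:3, Priya:1, Sara:3, Simone:3, Sven:2, Theo:3, Vikram:1, Ximena:4.
Sum = 2 + 4 + 4 + 3 + 1 + 3 + 3 + 2 + 3 + 1 + 4 = 30.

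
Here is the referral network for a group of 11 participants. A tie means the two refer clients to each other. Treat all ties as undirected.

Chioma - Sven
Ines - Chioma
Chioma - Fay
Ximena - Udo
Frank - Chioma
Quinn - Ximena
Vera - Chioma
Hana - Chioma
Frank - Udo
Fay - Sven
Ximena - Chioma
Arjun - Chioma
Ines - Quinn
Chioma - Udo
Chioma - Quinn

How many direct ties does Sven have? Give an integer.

2

Sven is directly tied to Chioma and Fay. That is 2 neighbors, so the degree of Sven is 2.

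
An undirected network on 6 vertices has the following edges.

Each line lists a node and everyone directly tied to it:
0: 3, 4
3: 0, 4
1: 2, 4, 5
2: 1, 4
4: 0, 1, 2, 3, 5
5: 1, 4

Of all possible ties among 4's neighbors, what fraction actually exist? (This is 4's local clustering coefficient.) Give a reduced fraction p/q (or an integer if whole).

4's neighbors: 0, 1, 2, 3, and 5 (k = 5).
Possible neighbor pairs: C(5,2) = 10. Edges among them: 0–3, 1–2, 1–5 → e = 3.
Clustering(4) = 3/10.

3/10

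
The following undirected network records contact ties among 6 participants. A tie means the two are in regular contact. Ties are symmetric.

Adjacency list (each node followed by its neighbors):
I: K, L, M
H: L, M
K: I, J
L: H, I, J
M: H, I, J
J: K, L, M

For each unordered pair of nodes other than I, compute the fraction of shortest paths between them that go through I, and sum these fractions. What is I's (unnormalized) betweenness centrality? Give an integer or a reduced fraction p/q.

11/6

Pairs whose geodesics pass through I — K–L: 1/2; K–H: 2/4; K–M: 1/2; L–M: 1/3.
All other pairs contribute 0.
Summing the contributions gives betweenness(I) = 11/6.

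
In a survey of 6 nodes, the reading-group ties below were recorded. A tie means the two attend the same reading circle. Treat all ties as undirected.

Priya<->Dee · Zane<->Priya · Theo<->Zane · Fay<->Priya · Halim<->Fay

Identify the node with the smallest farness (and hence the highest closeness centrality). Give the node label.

Priya

Farness (sum of distances to all others) for each node — Dee:11, Fay:9, Halim:13, Priya:7, Theo:13, Zane:9.
The smallest farness is 7, for Priya, so Priya has the highest closeness.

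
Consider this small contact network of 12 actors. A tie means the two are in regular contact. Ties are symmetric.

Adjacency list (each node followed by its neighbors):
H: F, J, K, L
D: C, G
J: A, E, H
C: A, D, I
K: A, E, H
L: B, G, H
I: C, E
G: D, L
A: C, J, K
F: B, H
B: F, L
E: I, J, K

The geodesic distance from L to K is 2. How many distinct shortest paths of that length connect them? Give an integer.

The shortest distance is 2, and the only length-2 path is L–H–K. So there is exactly 1 shortest path.

1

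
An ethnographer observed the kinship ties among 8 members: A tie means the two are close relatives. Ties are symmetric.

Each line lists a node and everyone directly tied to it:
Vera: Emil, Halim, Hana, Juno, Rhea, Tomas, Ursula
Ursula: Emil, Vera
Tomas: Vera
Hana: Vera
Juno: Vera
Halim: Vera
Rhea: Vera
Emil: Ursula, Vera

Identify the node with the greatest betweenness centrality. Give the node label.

Vera

Unnormalized betweenness of each node: Emil:0, Halim:0, Hana:0, Juno:0, Rhea:0, Tomas:0, Ursula:0, Vera:20.
Vera has the largest value, 20, making it the main broker — the node through which the most shortest paths run.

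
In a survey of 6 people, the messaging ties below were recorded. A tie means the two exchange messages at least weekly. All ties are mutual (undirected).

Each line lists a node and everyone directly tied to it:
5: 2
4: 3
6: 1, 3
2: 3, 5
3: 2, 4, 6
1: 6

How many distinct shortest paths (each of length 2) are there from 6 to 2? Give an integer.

1

The shortest distance is 2, and the only length-2 path is 6–3–2. So there is exactly 1 shortest path.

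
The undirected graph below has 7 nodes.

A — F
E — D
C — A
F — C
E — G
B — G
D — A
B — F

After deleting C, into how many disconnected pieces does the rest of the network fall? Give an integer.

C's neighbors (A and F) remain reachable from one another through other ties, so the rest of the network stays in one piece.

1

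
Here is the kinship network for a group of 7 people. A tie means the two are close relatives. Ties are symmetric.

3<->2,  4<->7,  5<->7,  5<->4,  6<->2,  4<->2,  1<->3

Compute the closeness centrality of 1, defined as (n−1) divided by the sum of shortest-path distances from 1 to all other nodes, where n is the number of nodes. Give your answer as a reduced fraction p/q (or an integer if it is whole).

Distances from 1: 2:2, 3:1, 4:3, 5:4, 6:3, 7:4. Sum = 17.
n = 7, so closeness = 6/17.

6/17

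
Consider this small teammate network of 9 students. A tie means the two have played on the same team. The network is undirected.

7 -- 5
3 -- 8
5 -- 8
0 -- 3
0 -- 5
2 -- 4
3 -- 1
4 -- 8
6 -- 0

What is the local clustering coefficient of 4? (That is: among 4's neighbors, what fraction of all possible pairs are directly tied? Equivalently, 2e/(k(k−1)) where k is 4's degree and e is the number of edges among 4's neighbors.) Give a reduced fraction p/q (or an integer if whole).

0

4's neighbors: 2 and 8 (k = 2).
Possible neighbor pairs: C(2,2) = 1. Edges among them: none → e = 0.
Clustering(4) = 0/1.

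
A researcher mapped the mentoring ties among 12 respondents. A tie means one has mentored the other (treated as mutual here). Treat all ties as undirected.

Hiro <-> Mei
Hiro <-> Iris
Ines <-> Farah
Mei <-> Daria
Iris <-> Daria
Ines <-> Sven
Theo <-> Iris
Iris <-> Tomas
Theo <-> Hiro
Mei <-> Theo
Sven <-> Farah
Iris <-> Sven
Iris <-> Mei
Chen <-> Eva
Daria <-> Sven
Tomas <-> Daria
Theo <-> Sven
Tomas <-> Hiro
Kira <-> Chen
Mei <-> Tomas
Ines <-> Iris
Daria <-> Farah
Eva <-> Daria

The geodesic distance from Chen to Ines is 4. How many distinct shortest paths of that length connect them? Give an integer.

The shortest distance is 4. The length-4 paths are: Chen–Eva–Daria–Sven–Ines; Chen–Eva–Daria–Farah–Ines; Chen–Eva–Daria–Iris–Ines.
That gives 3 distinct shortest paths.

3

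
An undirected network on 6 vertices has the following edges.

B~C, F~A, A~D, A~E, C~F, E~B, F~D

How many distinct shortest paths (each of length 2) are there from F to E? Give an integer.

The shortest distance is 2, and the only length-2 path is F–A–E. So there is exactly 1 shortest path.

1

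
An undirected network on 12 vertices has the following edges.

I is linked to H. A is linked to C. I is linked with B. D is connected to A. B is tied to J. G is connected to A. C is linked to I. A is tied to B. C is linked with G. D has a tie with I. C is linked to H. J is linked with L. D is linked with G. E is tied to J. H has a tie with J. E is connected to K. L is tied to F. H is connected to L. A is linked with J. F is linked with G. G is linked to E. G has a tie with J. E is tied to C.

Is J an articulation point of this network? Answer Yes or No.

Even without J, every remaining node can still reach every other (the residual graph is connected), so J is not a cut vertex.

No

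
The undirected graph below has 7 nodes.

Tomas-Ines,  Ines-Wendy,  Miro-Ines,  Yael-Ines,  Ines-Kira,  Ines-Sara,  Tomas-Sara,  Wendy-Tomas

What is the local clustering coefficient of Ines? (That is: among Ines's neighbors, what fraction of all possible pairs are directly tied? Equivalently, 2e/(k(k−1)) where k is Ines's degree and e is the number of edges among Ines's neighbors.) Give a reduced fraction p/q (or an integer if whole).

2/15

Ines's neighbors: Kira, Miro, Sara, Tomas, Wendy, and Yael (k = 6).
Possible neighbor pairs: C(6,2) = 15. Edges among them: Sara–Tomas, Tomas–Wendy → e = 2.
Clustering(Ines) = 2/15.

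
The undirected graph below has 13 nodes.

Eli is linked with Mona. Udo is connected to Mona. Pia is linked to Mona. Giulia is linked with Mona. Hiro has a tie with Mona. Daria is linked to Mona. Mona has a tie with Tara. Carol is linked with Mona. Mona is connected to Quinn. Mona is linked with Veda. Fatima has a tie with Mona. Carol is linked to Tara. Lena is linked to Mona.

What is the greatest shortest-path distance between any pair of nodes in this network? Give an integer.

Eccentricity of each node (its greatest distance to any other): Carol:2, Daria:2, Eli:2, Fatima:2, Giulia:2, Hiro:2, Lena:2, Mona:1, Pia:2, Quinn:2, Tara:2, Udo:2, Veda:2.
The maximum eccentricity is 2, realized for instance by the pair Pia–Udo via Pia – Mona – Udo. So the diameter is 2.

2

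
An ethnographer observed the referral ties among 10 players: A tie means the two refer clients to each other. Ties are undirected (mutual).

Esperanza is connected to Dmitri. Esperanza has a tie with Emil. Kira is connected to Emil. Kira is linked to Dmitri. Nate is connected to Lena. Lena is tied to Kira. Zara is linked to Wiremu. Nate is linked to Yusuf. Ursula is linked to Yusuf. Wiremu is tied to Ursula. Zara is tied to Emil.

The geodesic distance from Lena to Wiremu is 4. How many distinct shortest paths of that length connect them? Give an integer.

The shortest distance is 4. The length-4 paths are: Lena–Kira–Emil–Zara–Wiremu; Lena–Nate–Yusuf–Ursula–Wiremu.
That gives 2 distinct shortest paths.

2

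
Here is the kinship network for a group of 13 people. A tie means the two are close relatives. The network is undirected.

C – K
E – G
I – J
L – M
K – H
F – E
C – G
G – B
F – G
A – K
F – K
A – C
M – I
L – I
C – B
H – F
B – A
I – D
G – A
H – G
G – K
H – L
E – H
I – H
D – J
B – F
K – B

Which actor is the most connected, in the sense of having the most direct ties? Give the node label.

Degrees — A:4, B:5, C:4, D:2, E:3, F:5, G:7, H:6, I:5, J:2, K:6, L:3, M:2.
The maximum is 7, attained only by G.

G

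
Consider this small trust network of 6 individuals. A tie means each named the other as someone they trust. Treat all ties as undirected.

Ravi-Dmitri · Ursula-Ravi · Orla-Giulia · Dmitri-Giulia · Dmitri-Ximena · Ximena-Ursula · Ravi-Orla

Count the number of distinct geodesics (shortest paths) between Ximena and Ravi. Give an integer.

The shortest distance is 2. The length-2 paths are: Ximena–Dmitri–Ravi; Ximena–Ursula–Ravi.
That gives 2 distinct shortest paths.

2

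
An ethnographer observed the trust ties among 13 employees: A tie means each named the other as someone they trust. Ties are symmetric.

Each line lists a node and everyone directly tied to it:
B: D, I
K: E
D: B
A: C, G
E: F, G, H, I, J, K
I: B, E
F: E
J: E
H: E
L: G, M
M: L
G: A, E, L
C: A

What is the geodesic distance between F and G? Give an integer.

2

One shortest route is F – E – G, which uses 2 edges, and F and G are not directly tied, so nothing shorter exists. So d(F,G) = 2.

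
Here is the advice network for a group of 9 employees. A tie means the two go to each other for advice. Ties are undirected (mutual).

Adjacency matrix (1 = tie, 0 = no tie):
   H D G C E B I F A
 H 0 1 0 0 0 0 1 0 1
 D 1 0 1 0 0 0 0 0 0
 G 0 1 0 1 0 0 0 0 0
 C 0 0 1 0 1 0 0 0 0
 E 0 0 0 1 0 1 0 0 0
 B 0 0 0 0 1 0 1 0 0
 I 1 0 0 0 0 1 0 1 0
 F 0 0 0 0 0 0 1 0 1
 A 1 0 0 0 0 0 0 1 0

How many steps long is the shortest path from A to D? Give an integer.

2

One shortest route is A – H – D, which uses 2 edges, and A and D are not directly tied, so nothing shorter exists. So d(A,D) = 2.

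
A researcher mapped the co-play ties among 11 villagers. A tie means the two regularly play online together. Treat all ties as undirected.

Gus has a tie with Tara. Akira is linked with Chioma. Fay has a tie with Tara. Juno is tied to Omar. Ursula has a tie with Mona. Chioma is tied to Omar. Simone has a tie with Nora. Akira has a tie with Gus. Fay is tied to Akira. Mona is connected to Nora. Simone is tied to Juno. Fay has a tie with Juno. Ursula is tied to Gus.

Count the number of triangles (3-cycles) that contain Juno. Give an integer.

Juno's neighbors are Fay, Omar, and Simone, but none of them are tied to each other, so no triangle contains Juno.

0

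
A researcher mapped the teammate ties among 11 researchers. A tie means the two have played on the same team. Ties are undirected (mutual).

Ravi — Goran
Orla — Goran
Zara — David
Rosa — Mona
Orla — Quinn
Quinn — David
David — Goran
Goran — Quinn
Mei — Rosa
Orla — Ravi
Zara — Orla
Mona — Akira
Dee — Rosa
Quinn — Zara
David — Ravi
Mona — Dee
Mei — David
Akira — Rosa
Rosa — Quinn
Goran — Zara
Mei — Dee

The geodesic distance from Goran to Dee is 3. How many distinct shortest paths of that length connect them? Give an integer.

2

The shortest distance is 3. The length-3 paths are: Goran–Quinn–Rosa–Dee; Goran–David–Mei–Dee.
That gives 2 distinct shortest paths.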